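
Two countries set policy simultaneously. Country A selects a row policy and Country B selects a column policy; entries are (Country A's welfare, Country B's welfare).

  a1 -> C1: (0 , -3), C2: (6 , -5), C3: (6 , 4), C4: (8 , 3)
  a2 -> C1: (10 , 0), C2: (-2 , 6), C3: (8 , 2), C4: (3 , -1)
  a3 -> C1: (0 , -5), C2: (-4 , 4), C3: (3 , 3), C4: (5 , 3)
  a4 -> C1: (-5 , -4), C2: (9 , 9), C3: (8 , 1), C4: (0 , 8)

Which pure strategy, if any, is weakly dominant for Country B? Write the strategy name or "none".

none

C1 fails to dominate C2 at a2 (0<6).
C2 fails to dominate C1 at a1 (-5<-3).
C3 fails to dominate C2 at a2 (2<6).
C4 fails to dominate C1 at a2 (-1<0).
No single strategy dominates all the others.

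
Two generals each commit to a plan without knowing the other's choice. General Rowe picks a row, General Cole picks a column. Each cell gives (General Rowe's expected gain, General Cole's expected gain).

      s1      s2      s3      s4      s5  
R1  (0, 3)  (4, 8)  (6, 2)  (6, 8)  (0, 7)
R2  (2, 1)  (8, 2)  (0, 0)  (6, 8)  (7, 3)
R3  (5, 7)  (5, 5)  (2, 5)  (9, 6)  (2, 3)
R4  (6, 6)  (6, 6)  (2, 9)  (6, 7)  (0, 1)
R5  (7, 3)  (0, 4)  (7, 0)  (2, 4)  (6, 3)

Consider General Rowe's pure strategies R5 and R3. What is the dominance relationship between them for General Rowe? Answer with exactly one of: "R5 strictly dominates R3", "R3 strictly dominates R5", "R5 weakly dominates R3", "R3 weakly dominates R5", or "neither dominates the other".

R5's payoffs vs R3's, by General Cole's action — s1: 7>5, s2: 0<5, s3: 7>2, s4: 2<9, s5: 6>2.
R5 does better at s1, s3, s5 but worse at s2, s4; neither strategy dominates the other.

neither dominates the other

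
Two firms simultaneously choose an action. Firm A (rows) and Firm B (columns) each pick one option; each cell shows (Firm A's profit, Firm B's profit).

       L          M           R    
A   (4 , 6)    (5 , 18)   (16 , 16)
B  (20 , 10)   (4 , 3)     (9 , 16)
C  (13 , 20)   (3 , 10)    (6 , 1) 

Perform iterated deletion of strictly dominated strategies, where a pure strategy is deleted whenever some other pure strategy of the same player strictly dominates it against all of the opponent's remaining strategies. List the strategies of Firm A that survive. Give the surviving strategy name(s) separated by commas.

A

Firm A's strategy C is strictly dominated by B (L: 20>13, M: 4>3, R: 9>6) and is removed.
Firm B's strategy L is strictly dominated by R (A: 16>6, B: 16>10) and is removed.
Row B is eliminated: A beats it against every remaining column (M: 5>4, R: 16>9).
Column R is eliminated: M beats it against every remaining row (A: 18>16).
Among the remaining strategies, none is strictly dominated by another pure strategy of the same player, so the elimination stops.
Surviving strategies — Firm A: {A}; Firm B: {M}.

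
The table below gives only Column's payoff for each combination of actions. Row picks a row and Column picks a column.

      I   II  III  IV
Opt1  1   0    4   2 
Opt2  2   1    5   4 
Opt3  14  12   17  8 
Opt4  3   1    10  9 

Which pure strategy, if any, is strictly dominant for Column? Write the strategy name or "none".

III

III vs I: Opt1: 4>1, Opt2: 5>2, Opt3: 17>14, Opt4: 10>3.
III vs II: Opt1: 4>0, Opt2: 5>1, Opt3: 17>12, Opt4: 10>1.
III vs IV: Opt1: 4>2, Opt2: 5>4, Opt3: 17>8, Opt4: 10>9.
III strictly beats every other strategy against every opponent action, so it is strictly dominant.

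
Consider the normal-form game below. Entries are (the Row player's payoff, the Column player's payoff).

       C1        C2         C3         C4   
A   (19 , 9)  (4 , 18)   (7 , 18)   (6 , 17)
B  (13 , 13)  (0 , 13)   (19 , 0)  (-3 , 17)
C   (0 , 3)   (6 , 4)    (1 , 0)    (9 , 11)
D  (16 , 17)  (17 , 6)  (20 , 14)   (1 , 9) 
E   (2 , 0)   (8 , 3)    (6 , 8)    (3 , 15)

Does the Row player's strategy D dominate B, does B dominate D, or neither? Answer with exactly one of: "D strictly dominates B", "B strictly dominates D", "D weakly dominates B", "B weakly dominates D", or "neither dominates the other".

D strictly dominates B

D's payoffs vs B's, by the Column player's action — C1: 16>13, C2: 17>0, C3: 20>19, C4: 1>-3.
D gives a strictly higher payoff against each choice by the Column player, so D strictly dominates B.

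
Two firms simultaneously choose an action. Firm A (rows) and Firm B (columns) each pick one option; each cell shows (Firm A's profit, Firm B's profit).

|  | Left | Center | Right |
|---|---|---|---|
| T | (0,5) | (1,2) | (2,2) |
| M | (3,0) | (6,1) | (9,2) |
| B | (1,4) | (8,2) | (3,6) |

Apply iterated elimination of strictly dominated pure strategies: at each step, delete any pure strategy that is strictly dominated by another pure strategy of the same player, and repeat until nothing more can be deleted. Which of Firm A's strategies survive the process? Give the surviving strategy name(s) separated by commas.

For Firm A, M strictly dominates T on the remaining columns (Left: 3>0, Center: 6>1, Right: 9>2); eliminate T.
For Firm B, Right strictly dominates Left on the remaining rows (M: 2>0, B: 6>4); eliminate Left.
Firm B's strategy Center is strictly dominated by Right (M: 2>1, B: 6>2) and is removed.
For Firm A, M strictly dominates B on the remaining columns (Right: 9>3); eliminate B.
Among the remaining strategies, none is strictly dominated by another pure strategy of the same player, so the elimination stops.
Surviving strategies — Firm A: {M}; Firm B: {Right}.

M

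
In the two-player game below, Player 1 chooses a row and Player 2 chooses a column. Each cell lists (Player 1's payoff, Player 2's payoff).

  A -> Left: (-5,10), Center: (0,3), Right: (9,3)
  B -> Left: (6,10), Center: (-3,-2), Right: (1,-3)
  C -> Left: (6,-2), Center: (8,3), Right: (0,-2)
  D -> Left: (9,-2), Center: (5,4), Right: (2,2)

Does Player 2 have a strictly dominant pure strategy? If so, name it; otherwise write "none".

none

Left fails to dominate Center at C (-2<3).
Center fails to dominate Left at A (3<10).
Right fails to dominate Left at A (3<10).
No single strategy dominates all the others.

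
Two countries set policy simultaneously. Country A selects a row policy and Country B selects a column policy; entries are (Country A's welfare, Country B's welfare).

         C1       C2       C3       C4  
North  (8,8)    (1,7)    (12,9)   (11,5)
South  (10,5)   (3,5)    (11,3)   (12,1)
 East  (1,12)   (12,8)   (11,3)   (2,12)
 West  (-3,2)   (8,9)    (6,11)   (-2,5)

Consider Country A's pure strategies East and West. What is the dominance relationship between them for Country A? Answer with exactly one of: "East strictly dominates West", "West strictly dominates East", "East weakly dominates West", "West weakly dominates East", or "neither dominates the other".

East strictly dominates West

Compare East to West across every action of Country B: C1: 1>-3, C2: 12>8, C3: 11>6, C4: 2>-2.
Every comparison favours East, so East strictly dominates West.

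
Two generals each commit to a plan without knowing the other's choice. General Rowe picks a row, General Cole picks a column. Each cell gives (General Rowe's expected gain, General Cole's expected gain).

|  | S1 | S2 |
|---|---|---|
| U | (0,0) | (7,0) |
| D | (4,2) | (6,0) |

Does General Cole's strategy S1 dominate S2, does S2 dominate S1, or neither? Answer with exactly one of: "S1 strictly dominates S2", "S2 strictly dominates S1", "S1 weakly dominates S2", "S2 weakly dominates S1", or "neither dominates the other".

S1's payoffs vs S2's, by General Rowe's action — U: 0=0, D: 2>0.
S1 is at least as good everywhere and strictly better somewhere (tied only at U), so S1 weakly but not strictly dominates S2.

S1 weakly dominates S2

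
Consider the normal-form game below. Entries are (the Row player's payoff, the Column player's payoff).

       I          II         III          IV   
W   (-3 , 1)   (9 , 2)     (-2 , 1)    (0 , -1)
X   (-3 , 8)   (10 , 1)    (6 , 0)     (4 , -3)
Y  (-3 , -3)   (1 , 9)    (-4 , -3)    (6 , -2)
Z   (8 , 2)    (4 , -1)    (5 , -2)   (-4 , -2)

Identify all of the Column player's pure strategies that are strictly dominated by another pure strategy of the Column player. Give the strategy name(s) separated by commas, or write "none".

Nothing dominates I: II at X (8>1); III at W (1=1); IV at W (1>-1).
II: no other strategy beats it everywhere (I at W (2>1); III at W (2>1); IV at W (2>-1)).
III: dominated, since II does at least as well everywhere (W: 2>1, X: 1>0, Y: 9>-3, Z: -1>-2).
IV is strictly dominated by II (W: 2>-1, X: 1>-3, Y: 9>-2, Z: -1>-2).

III, IV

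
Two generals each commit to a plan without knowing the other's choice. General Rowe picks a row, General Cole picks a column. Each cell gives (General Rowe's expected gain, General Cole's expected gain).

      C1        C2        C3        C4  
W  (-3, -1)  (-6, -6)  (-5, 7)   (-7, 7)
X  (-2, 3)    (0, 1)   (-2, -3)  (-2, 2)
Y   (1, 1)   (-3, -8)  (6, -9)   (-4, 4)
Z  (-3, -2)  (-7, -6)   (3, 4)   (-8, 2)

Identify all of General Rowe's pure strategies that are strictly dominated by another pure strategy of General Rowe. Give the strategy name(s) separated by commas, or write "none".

W, Z

W is strictly dominated by X (C1: -2>-3, C2: 0>-6, C3: -2>-5, C4: -2>-7).
X: no other strategy beats it everywhere (W at C1 (-2>-3); Y at C2 (0>-3); Z at C1 (-2>-3)).
Nothing dominates Y: W at C1 (1>-3); X at C1 (1>-2); Z at C1 (1>-3).
Z: dominated, since Y does at least as well everywhere (C1: 1>-3, C2: -3>-7, C3: 6>3, C4: -4>-8).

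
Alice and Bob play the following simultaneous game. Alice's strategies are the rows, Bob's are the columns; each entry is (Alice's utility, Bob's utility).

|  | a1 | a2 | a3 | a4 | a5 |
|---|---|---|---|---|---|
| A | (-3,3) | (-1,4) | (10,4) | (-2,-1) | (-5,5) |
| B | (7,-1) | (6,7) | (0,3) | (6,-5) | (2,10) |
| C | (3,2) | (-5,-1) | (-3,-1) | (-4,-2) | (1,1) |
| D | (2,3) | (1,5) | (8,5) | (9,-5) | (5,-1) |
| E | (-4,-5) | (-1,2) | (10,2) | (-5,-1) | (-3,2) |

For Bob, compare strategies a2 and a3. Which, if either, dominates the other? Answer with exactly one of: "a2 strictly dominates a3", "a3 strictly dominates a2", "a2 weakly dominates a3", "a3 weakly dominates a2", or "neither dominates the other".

Compare a2 to a3 across each opponent action: A: 4=4, B: 7>3, C: -1=-1, D: 5=5, E: 2=2.
a2 is at least as good everywhere and strictly better somewhere (tied only at A, C, D, E), so a2 weakly but not strictly dominates a3.

a2 weakly dominates a3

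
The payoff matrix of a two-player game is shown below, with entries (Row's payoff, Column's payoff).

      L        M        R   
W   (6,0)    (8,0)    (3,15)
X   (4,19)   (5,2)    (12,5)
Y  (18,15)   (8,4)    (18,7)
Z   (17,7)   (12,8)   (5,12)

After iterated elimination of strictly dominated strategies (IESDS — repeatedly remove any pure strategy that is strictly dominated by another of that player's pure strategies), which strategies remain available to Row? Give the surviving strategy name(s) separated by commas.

Row's strategy W is strictly dominated by Z (L: 17>6, M: 12>8, R: 5>3) and is removed.
For Row, Y strictly dominates X on the remaining columns (L: 18>4, M: 8>5, R: 18>12); eliminate X.
Column M is eliminated: R beats it against every remaining row (Y: 7>4, Z: 12>8).
Row's strategy Z is strictly dominated by Y (L: 18>17, R: 18>5) and is removed.
Column's strategy R is strictly dominated by L (Y: 15>7) and is removed.
Among the remaining strategies, none is strictly dominated by another pure strategy of the same player, so the elimination stops.
Surviving strategies — Row: {Y}; Column: {L}.

Y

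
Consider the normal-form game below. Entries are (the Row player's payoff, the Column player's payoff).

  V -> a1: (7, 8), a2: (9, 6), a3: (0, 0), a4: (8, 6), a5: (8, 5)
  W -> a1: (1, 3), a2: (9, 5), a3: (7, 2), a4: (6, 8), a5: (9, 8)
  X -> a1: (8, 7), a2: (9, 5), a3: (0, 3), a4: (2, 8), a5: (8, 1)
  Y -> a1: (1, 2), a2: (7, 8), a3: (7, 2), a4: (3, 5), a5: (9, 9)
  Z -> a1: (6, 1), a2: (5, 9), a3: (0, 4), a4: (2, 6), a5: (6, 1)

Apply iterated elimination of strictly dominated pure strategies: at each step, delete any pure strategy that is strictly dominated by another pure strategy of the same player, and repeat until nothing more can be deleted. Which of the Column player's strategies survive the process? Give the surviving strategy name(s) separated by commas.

Column a3 is eliminated: a2 beats it against every remaining row (V: 6>0, W: 5>2, X: 5>3, Y: 8>2, Z: 9>4).
The Row player's strategy Z is strictly dominated by V (a1: 7>6, a2: 9>5, a4: 8>2, a5: 8>6) and is removed.
Among the remaining strategies, none is strictly dominated by another pure strategy of the same player, so the elimination stops.
Surviving strategies — the Row player: {V, W, X, Y}; the Column player: {a1, a2, a4, a5}.

a1, a2, a4, a5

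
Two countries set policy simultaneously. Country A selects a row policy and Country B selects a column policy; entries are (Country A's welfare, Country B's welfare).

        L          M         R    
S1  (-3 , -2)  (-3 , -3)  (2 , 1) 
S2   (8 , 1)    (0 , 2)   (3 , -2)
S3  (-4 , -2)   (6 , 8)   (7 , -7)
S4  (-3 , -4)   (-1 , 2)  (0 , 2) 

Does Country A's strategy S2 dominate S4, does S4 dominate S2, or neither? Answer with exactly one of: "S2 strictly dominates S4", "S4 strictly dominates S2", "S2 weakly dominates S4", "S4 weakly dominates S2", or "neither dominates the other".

S2 strictly dominates S4

Compare S2 to S4 across each choice by Country B: L: 8>-3, M: 0>-1, R: 3>0.
Every comparison favours S2, so S2 strictly dominates S4.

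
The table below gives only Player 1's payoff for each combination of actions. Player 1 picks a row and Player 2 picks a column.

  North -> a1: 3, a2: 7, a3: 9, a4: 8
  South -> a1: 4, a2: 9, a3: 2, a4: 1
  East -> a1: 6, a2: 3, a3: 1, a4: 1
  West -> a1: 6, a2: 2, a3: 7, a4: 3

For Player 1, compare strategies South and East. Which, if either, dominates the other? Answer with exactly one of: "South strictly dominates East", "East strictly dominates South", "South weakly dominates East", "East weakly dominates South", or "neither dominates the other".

South's payoffs vs East's, by Player 2's action — a1: 4<6, a2: 9>3, a3: 2>1, a4: 1=1.
South does better at a2, a3 but worse at a1; neither strategy dominates the other.

neither dominates the other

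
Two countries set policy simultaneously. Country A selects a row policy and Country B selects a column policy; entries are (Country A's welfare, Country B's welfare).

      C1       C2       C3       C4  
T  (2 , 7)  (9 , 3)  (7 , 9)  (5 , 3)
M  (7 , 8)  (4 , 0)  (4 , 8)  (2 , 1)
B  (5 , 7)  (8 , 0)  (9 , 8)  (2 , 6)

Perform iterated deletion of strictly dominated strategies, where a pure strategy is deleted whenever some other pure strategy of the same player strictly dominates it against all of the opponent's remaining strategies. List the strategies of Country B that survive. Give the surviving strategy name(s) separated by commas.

Country B's strategy C2 is strictly dominated by C1 (T: 7>3, M: 8>0, B: 7>0) and is removed.
For Country B, C1 strictly dominates C4 on the remaining rows (T: 7>3, M: 8>1, B: 7>6); eliminate C4.
For Country A, B strictly dominates T on the remaining columns (C1: 5>2, C3: 9>7); eliminate T.
Among the remaining strategies, none is strictly dominated by another pure strategy of the same player, so the elimination stops.
Surviving strategies — Country A: {M, B}; Country B: {C1, C3}.

C1, C3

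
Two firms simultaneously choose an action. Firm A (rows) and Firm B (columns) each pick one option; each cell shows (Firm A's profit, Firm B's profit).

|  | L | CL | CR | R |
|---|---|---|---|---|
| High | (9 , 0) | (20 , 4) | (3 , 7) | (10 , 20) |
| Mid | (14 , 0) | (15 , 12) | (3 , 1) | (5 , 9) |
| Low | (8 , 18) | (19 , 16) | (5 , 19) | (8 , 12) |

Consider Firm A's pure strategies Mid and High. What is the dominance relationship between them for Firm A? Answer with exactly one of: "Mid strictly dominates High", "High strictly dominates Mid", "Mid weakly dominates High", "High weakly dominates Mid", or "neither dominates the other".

Mid's payoffs vs High's, by Firm B's action — L: 14>9, CL: 15<20, CR: 3=3, R: 5<10.
Mid does better at L but worse at CL, R; neither strategy dominates the other.

neither dominates the other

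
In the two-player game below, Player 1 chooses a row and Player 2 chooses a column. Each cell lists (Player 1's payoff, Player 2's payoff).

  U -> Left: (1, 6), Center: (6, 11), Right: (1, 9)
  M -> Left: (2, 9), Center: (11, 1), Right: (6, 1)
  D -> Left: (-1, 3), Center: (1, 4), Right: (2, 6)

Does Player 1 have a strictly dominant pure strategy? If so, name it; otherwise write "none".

M vs U: Left: 2>1, Center: 11>6, Right: 6>1.
M vs D: Left: 2>-1, Center: 11>1, Right: 6>2.
M strictly beats every other strategy against every opponent action, so it is strictly dominant.

M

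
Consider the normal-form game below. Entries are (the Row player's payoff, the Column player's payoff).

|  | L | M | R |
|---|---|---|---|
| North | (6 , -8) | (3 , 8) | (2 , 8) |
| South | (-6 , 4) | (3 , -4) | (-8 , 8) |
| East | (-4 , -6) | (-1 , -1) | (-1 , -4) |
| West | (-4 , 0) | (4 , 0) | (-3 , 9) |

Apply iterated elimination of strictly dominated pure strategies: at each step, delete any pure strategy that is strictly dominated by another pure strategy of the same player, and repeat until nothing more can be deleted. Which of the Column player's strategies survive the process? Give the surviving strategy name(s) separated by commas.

Row South is eliminated: West beats it against every remaining column (L: -4>-6, M: 4>3, R: -3>-8).
For the Row player, North strictly dominates East on the remaining columns (L: 6>-4, M: 3>-1, R: 2>-1); eliminate East.
The Column player's strategy L is strictly dominated by R (North: 8>-8, West: 9>0) and is removed.
Among the remaining strategies, none is strictly dominated by another pure strategy of the same player, so the elimination stops.
Surviving strategies — the Row player: {North, West}; the Column player: {M, R}.

M, R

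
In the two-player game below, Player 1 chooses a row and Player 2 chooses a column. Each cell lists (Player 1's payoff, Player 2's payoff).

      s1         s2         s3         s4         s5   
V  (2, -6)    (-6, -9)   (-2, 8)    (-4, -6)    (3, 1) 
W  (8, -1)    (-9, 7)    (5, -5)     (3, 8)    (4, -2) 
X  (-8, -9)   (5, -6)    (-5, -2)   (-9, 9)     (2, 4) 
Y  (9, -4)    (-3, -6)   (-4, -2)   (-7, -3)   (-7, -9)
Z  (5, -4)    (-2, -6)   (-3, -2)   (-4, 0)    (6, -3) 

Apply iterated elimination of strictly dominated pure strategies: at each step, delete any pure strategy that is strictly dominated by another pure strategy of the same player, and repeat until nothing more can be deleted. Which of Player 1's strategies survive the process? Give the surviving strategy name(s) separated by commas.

For Player 2, s4 strictly dominates s2 on the remaining rows (V: -6>-9, W: 8>7, X: 9>-6, Y: -3>-6, Z: 0>-6); eliminate s2.
Player 1's strategy V is strictly dominated by W (s1: 8>2, s3: 5>-2, s4: 3>-4, s5: 4>3) and is removed.
For Player 1, W strictly dominates X on the remaining columns (s1: 8>-8, s3: 5>-5, s4: 3>-9, s5: 4>2); eliminate X.
Player 2's strategy s1 is strictly dominated by s4 (W: 8>-1, Y: -3>-4, Z: 0>-4) and is removed.
Row Y is eliminated: W beats it against every remaining column (s3: 5>-4, s4: 3>-7, s5: 4>-7).
Column s3 is eliminated: s4 beats it against every remaining row (W: 8>-5, Z: 0>-2).
Column s5 is eliminated: s4 beats it against every remaining row (W: 8>-2, Z: 0>-3).
For Player 1, W strictly dominates Z on the remaining columns (s4: 3>-4); eliminate Z.
Among the remaining strategies, none is strictly dominated by another pure strategy of the same player, so the elimination stops.
Surviving strategies — Player 1: {W}; Player 2: {s4}.

W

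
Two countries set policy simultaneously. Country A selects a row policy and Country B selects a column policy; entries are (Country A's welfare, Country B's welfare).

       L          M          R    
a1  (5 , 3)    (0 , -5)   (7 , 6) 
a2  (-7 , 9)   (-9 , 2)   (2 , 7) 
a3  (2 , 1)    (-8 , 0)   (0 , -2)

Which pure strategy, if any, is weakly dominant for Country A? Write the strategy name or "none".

a1

a1 vs a2: L: 5>-7, M: 0>-9, R: 7>2.
a1 vs a3: L: 5>2, M: 0>-8, R: 7>0.
a1 is at least as good as every other strategy against every opponent action, so it is weakly dominant.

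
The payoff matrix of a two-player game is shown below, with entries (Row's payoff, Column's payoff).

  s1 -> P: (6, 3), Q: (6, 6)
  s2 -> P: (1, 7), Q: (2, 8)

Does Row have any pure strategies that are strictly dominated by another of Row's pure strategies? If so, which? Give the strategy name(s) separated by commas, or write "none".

s2

s1: no other strategy beats it everywhere (s2 at P (6>1)).
s1 strictly dominates s2 — P: 6>1, Q: 6>2.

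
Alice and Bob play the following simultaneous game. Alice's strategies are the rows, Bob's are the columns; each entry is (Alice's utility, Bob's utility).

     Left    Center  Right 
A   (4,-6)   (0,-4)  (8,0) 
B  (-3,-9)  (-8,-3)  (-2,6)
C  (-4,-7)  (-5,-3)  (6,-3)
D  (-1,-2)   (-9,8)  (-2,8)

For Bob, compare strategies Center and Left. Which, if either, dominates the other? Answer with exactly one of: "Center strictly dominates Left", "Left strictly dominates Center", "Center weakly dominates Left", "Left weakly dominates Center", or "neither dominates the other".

Center strictly dominates Left

Compare Center to Left across every action of Alice: A: -4>-6, B: -3>-9, C: -3>-7, D: 8>-2.
Every comparison favours Center, so Center strictly dominates Left.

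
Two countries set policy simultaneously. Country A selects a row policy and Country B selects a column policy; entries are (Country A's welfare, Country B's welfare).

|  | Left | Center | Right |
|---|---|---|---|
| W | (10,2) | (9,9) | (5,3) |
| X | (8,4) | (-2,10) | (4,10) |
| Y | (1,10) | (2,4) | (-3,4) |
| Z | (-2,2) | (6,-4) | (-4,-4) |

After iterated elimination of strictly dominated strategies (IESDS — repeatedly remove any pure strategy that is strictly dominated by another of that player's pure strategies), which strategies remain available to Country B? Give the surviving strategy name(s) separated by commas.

Center

Row X is eliminated: W beats it against every remaining column (Left: 10>8, Center: 9>-2, Right: 5>4).
Row Y is eliminated: W beats it against every remaining column (Left: 10>1, Center: 9>2, Right: 5>-3).
Country A's strategy Z is strictly dominated by W (Left: 10>-2, Center: 9>6, Right: 5>-4) and is removed.
Country B's strategy Left is strictly dominated by Center (W: 9>2) and is removed.
Country B's strategy Right is strictly dominated by Center (W: 9>3) and is removed.
Among the remaining strategies, none is strictly dominated by another pure strategy of the same player, so the elimination stops.
Surviving strategies — Country A: {W}; Country B: {Center}.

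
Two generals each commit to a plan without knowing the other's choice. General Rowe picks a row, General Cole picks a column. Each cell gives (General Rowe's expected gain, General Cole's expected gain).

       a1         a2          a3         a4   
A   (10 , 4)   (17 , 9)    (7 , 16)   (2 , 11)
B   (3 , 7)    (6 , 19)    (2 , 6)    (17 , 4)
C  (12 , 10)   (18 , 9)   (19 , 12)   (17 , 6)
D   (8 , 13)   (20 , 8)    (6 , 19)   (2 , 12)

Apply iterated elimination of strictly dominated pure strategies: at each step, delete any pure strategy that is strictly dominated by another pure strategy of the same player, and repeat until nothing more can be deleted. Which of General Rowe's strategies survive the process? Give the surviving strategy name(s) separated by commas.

C

Row A is eliminated: C beats it against every remaining column (a1: 12>10, a2: 18>17, a3: 19>7, a4: 17>2).
Column a4 is eliminated: a1 beats it against every remaining row (B: 7>4, C: 10>6, D: 13>12).
Row B is eliminated: C beats it against every remaining column (a1: 12>3, a2: 18>6, a3: 19>2).
For General Cole, a3 strictly dominates a1 on the remaining rows (C: 12>10, D: 19>13); eliminate a1.
General Cole's strategy a2 is strictly dominated by a3 (C: 12>9, D: 19>8) and is removed.
For General Rowe, C strictly dominates D on the remaining columns (a3: 19>6); eliminate D.
Among the remaining strategies, none is strictly dominated by another pure strategy of the same player, so the elimination stops.
Surviving strategies — General Rowe: {C}; General Cole: {a3}.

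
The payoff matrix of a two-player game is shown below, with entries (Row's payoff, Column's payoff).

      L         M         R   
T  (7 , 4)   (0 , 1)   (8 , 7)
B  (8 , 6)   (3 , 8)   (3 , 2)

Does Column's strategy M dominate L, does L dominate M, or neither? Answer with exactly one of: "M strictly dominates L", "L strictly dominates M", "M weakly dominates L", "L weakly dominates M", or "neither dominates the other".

neither dominates the other

Compare M to L across each choice by Row: T: 1<4, B: 8>6.
M does better at B but worse at T; neither strategy dominates the other.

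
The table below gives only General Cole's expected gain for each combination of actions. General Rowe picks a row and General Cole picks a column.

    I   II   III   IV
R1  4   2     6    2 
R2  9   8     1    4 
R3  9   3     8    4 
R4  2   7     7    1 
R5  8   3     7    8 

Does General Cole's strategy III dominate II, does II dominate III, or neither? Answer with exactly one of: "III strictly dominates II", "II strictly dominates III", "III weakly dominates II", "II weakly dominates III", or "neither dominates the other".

Compare III to II across each opponent action: R1: 6>2, R2: 1<8, R3: 8>3, R4: 7=7, R5: 7>3.
III does better at R1, R3, R5 but worse at R2; neither strategy dominates the other.

neither dominates the other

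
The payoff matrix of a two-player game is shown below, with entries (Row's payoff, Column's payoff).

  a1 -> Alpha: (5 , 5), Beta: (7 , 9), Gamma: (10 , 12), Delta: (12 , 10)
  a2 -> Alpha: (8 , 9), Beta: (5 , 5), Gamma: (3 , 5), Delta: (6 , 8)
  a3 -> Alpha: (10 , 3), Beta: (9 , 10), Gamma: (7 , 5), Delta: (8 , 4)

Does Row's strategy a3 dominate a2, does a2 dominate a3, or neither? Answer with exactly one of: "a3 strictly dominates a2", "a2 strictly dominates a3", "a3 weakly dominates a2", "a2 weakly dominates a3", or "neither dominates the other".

a3's payoffs vs a2's, by Column's action — Alpha: 10>8, Beta: 9>5, Gamma: 7>3, Delta: 8>6.
a3 gives a strictly higher payoff against each choice by Column, so a3 strictly dominates a2.

a3 strictly dominates a2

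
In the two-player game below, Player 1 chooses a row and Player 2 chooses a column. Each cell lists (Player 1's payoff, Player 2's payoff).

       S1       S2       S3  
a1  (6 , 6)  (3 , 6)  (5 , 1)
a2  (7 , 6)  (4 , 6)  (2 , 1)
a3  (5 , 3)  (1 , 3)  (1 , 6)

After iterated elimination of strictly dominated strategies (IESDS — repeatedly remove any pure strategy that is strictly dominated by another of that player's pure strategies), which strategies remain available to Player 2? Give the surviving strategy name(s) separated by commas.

S1, S2

Player 1's strategy a3 is strictly dominated by a1 (S1: 6>5, S2: 3>1, S3: 5>1) and is removed.
For Player 2, S1 strictly dominates S3 on the remaining rows (a1: 6>1, a2: 6>1); eliminate S3.
Row a1 is eliminated: a2 beats it against every remaining column (S1: 7>6, S2: 4>3).
Among the remaining strategies, none is strictly dominated by another pure strategy of the same player, so the elimination stops.
Surviving strategies — Player 1: {a2}; Player 2: {S1, S2}.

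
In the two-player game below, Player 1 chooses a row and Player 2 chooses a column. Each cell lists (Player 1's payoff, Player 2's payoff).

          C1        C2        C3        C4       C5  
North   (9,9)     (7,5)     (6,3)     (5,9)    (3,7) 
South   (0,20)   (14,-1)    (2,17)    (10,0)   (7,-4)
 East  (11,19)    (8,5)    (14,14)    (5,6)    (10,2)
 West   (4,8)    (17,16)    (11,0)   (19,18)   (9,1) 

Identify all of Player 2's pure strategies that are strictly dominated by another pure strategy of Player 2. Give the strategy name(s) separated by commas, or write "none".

C1: no other strategy beats it everywhere (C2 at North (9>5); C3 at North (9>3); C4 at North (9=9); C5 at North (9>7)).
C2 is strictly dominated by C4 (North: 9>5, South: 0>-1, East: 6>5, West: 18>16).
C3: dominated, since C1 does at least as well everywhere (North: 9>3, South: 20>17, East: 19>14, West: 8>0).
C4 is not dominated — it holds its own against C1 at North (9=9); C2 at North (9>5); C3 at North (9>3); C5 at North (9>7).
C5 is strictly dominated by C1 (North: 9>7, South: 20>-4, East: 19>2, West: 8>1).

C2, C3, C5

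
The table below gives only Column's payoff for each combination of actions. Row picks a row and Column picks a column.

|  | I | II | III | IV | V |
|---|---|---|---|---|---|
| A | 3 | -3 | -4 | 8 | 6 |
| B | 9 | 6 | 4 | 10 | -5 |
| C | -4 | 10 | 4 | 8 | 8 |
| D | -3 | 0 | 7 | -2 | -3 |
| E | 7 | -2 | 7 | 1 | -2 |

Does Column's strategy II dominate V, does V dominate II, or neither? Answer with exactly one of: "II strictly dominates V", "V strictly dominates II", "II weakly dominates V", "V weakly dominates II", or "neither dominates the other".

II's payoffs vs V's, by Row's action — A: -3<6, B: 6>-5, C: 10>8, D: 0>-3, E: -2=-2.
II does better at B, C, D but worse at A; neither strategy dominates the other.

neither dominates the other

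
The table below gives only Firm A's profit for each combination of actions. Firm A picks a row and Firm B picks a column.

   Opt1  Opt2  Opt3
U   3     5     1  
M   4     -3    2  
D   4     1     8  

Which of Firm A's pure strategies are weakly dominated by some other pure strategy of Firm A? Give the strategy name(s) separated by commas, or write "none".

U: no other strategy beats it everywhere (M at Opt2 (5>-3); D at Opt2 (5>1)).
M: dominated, since D does at least as well everywhere (Opt1: 4=4, Opt2: 1>-3, Opt3: 8>2).
D is not dominated — it holds its own against U at Opt1 (4>3); M at Opt2 (1>-3).

M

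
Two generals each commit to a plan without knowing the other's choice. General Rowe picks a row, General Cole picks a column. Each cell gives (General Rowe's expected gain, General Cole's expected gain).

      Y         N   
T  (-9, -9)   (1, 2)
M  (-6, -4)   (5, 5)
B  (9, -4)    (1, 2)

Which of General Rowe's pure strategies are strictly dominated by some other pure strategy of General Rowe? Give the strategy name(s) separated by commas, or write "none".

T: dominated, since M does at least as well everywhere (Y: -6>-9, N: 5>1).
M is not dominated — it holds its own against T at Y (-6>-9); B at N (5>1).
B: no other strategy beats it everywhere (T at Y (9>-9); M at Y (9>-6)).

T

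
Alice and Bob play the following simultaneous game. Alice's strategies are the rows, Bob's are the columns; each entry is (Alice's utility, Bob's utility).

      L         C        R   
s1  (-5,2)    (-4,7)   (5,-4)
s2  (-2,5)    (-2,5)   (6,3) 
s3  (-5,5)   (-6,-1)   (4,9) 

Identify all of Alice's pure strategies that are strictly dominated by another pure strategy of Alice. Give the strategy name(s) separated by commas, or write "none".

s1 is strictly dominated by s2 (L: -2>-5, C: -2>-4, R: 6>5).
s2: no other strategy beats it everywhere (s1 at L (-2>-5); s3 at L (-2>-5)).
s2 strictly dominates s3 — L: -2>-5, C: -2>-6, R: 6>4.

s1, s3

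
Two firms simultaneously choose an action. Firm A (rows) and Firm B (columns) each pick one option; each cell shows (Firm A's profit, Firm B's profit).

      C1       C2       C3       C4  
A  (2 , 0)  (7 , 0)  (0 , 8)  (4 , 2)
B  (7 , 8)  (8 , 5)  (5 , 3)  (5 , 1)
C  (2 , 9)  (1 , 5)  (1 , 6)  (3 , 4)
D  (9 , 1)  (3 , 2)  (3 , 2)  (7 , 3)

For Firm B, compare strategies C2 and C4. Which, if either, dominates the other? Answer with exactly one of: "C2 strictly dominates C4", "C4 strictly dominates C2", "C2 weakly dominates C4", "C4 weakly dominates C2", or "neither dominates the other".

C2's payoffs vs C4's, by Firm A's action — A: 0<2, B: 5>1, C: 5>4, D: 2<3.
C2 does better at B, C but worse at A, D; neither strategy dominates the other.

neither dominates the other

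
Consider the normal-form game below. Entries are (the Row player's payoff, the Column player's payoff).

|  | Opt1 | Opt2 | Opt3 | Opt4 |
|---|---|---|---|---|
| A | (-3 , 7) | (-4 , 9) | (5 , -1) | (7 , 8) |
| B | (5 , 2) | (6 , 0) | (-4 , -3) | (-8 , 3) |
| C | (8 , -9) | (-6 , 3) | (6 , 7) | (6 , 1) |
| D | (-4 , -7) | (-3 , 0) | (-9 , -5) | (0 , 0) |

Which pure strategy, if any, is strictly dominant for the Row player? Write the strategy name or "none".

none

A fails to dominate B at Opt1 (-3<5).
B fails to dominate A at Opt3 (-4<5).
C fails to dominate A at Opt2 (-6<-4).
D fails to dominate A at Opt1 (-4<-3).
No single strategy dominates all the others.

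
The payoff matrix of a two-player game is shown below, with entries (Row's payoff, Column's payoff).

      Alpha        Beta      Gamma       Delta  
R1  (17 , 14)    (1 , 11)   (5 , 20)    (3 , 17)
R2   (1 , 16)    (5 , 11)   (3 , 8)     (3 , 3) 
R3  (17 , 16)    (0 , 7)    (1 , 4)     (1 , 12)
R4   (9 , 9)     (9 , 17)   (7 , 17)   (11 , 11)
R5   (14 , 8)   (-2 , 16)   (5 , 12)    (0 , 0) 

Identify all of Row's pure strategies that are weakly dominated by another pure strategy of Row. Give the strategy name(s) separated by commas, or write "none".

R1: no other strategy beats it everywhere (R2 at Alpha (17>1); R3 at Beta (1>0); R4 at Alpha (17>9); R5 at Alpha (17>14)).
R2 is weakly dominated by R4 (Alpha: 9>1, Beta: 9>5, Gamma: 7>3, Delta: 11>3).
R3 is weakly dominated by R1 (Alpha: 17=17, Beta: 1>0, Gamma: 5>1, Delta: 3>1).
R4: no other strategy beats it everywhere (R1 at Beta (9>1); R2 at Alpha (9>1); R3 at Beta (9>0); R5 at Beta (9>-2)).
R5: dominated, since R1 does at least as well everywhere (Alpha: 17>14, Beta: 1>-2, Gamma: 5=5, Delta: 3>0).

R2, R3, R5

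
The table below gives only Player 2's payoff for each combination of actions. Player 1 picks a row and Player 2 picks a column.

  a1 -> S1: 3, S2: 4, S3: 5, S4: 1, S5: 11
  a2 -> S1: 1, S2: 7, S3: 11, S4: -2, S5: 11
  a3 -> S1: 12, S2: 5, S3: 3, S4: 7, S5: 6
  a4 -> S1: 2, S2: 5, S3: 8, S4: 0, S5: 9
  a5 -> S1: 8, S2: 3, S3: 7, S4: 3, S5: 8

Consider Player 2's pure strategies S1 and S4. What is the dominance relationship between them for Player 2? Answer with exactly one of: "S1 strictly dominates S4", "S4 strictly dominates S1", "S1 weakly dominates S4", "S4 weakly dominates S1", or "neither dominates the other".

S1's payoffs vs S4's, by Player 1's action — a1: 3>1, a2: 1>-2, a3: 12>7, a4: 2>0, a5: 8>3.
Every comparison favours S1, so S1 strictly dominates S4.

S1 strictly dominates S4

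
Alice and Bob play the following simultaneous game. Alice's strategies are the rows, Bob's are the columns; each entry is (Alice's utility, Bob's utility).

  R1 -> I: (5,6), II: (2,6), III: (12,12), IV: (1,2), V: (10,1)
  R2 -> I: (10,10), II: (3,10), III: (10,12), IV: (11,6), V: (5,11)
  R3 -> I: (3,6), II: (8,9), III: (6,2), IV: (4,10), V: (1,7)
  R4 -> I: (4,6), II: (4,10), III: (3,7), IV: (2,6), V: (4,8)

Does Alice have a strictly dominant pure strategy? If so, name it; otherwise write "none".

R1 fails to dominate R2 at I (5<10).
R2 fails to dominate R1 at III (10<12).
R3 fails to dominate R1 at I (3<5).
R4 fails to dominate R1 at I (4<5).
No single strategy dominates all the others.

none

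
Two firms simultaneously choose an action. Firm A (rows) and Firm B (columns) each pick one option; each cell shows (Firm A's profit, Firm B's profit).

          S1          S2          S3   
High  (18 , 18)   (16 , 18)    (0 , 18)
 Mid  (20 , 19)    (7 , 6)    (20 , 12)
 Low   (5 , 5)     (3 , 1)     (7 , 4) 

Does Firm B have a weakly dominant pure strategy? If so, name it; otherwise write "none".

S1

S1 vs S2: High: 18=18, Mid: 19>6, Low: 5>1.
S1 vs S3: High: 18=18, Mid: 19>12, Low: 5>4.
S1 is at least as good as every other strategy against every opponent action, so it is weakly dominant.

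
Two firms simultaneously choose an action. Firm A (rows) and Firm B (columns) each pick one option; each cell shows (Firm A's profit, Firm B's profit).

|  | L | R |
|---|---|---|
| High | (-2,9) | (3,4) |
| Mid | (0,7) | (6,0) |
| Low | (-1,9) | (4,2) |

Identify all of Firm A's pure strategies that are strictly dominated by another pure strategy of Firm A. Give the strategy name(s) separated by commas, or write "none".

High is strictly dominated by Mid (L: 0>-2, R: 6>3).
Nothing dominates Mid: High at L (0>-2); Low at L (0>-1).
Low is strictly dominated by Mid (L: 0>-1, R: 6>4).

High, Low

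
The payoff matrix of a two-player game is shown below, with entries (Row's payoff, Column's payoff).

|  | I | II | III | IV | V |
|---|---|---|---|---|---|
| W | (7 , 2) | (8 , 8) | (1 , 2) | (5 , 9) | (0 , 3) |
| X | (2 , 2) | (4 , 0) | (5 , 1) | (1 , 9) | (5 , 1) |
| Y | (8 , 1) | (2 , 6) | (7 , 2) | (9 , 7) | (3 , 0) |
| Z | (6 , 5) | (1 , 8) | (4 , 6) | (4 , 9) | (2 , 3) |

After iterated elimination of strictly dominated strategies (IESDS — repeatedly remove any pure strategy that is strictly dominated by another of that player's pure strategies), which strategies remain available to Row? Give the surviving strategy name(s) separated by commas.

Y

Row Z is eliminated: Y beats it against every remaining column (I: 8>6, II: 2>1, III: 7>4, IV: 9>4, V: 3>2).
Column I is eliminated: IV beats it against every remaining row (W: 9>2, X: 9>2, Y: 7>1).
Column's strategy II is strictly dominated by IV (W: 9>8, X: 9>0, Y: 7>6) and is removed.
Row W is eliminated: Y beats it against every remaining column (III: 7>1, IV: 9>5, V: 3>0).
For Column, IV strictly dominates III on the remaining rows (X: 9>1, Y: 7>2); eliminate III.
Column V is eliminated: IV beats it against every remaining row (X: 9>1, Y: 7>0).
Row X is eliminated: Y beats it against every remaining column (IV: 9>1).
Among the remaining strategies, none is strictly dominated by another pure strategy of the same player, so the elimination stops.
Surviving strategies — Row: {Y}; Column: {IV}.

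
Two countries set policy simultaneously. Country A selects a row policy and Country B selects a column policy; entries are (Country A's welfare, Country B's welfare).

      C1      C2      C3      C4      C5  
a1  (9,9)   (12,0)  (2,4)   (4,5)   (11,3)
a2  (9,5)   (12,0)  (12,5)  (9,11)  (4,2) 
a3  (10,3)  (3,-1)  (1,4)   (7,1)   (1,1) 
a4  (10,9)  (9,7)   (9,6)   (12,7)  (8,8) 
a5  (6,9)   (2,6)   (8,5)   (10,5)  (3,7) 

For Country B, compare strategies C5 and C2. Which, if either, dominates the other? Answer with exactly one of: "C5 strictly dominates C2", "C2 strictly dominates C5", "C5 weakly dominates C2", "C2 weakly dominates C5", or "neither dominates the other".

C5's payoffs vs C2's, by Country A's action — a1: 3>0, a2: 2>0, a3: 1>-1, a4: 8>7, a5: 7>6.
Every comparison favours C5, so C5 strictly dominates C2.

C5 strictly dominates C2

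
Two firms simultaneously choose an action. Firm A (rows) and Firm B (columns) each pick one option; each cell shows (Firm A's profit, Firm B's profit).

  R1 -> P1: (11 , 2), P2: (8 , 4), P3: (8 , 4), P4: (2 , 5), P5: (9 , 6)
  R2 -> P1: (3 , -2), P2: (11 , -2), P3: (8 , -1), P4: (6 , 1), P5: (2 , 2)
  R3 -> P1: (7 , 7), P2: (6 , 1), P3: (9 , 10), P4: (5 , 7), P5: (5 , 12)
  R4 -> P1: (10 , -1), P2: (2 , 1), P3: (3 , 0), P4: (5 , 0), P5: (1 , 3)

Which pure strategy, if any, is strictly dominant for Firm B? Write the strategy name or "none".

P5 vs P1: R1: 6>2, R2: 2>-2, R3: 12>7, R4: 3>-1.
P5 vs P2: R1: 6>4, R2: 2>-2, R3: 12>1, R4: 3>1.
P5 vs P3: R1: 6>4, R2: 2>-1, R3: 12>10, R4: 3>0.
P5 vs P4: R1: 6>5, R2: 2>1, R3: 12>7, R4: 3>0.
P5 strictly beats every other strategy against every opponent action, so it is strictly dominant.

P5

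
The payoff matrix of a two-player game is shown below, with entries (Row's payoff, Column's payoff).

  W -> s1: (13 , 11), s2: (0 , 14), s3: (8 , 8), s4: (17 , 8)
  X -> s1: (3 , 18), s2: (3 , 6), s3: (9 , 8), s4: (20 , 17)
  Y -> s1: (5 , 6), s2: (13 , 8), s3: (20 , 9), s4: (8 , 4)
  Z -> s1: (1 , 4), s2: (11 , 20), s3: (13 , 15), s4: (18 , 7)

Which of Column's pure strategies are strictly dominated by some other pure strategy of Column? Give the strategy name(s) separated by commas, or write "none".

Nothing dominates s1: s2 at X (18>6); s3 at W (11>8); s4 at W (11>8).
s2 is not dominated — it holds its own against s1 at W (14>11); s3 at W (14>8); s4 at W (14>8).
s3 is not dominated — it holds its own against s1 at Y (9>6); s2 at X (8>6); s4 at W (8=8).
s4: no other strategy beats it everywhere (s1 at Z (7>4); s2 at X (17>6); s3 at W (8=8)).

none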